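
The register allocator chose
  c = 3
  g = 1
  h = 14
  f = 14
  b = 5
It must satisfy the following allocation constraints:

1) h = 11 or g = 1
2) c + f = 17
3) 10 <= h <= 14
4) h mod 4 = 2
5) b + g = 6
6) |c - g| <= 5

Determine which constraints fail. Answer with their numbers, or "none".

No violations.

1) h = 14 ≠ 11, but g = 1 = 1 (second disjunct) — holds.
2) c + f = 3 + 14 = 17 — holds.
3) h = 14 lies in [10, 14] — holds.
4) 14 mod 4 = 2 — holds.
5) b + g = 5 + 1 = 6 — holds.
6) |3 - 1| = 2; 2 ≤ 5 — holds.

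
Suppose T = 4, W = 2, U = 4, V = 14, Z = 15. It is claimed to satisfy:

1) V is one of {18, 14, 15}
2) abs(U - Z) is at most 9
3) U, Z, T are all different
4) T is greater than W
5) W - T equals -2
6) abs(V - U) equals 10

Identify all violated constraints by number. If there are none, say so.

1) V = 14 is in {18, 14, 15} — satisfied.
2) abs(4 - 15) = 11; 11 > 9, exceeds bound 9 — violated.
3) U = T = 4, not all different — violated.
4) T = 4, W = 2; 4 > 2 — satisfied.
5) W - T = 2 - 4 = -2 — satisfied.
6) abs(14 - 4) = 10 — satisfied.

Violated: 2 and 3.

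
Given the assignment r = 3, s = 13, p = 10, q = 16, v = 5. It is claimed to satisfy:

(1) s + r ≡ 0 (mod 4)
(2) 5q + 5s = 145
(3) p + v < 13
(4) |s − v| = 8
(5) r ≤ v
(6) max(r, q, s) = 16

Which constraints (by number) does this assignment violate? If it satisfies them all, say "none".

No — constraint 3 is not satisfied.

(1) s + r = 16; 16 mod 4 = 0  true
(2) 5q + 5s = 5(16) + 5(13) = 145  true
(3) p + v = 10 + 5 = 15; 15 ≥ 13, bound 13 not met  false
(4) |13 − 5| = 8  true
(5) r = 3, v = 5; 3 ≤ 5  true
(6) max(3, 16, 13) = 16  true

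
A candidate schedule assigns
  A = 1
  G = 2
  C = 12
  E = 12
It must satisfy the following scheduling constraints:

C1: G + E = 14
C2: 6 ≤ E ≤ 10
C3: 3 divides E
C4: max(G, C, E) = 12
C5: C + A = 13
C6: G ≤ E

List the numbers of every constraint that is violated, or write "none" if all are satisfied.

No — constraint 2 is not satisfied.

C1: G + E = 2 + 12 = 14  true
C2: E = 12 is outside [6, 10]  false
C3: 12 / 3 = 4, so 3 divides 12  true
C4: max(2, 12, 12) = 12  true
C5: C + A = 12 + 1 = 13  true
C6: G = 2, E = 12; 2 ≤ 12  true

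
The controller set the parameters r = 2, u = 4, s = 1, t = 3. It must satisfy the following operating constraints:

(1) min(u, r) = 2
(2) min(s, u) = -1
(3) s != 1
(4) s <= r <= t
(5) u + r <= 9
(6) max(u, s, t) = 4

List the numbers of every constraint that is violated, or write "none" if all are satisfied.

(1) min(4, 2) = 2 — OK.
(2) min(1, 4) = 1, not -1 — violated.
(3) s = 1, but 1 is required to differ — violated.
(4) values 1 <= 2 <= 3 — OK.
(5) u + r = 4 + 2 = 6; 6 ≤ 9 — OK.
(6) max(4, 1, 3) = 4 — OK.

Violated: 2, 3.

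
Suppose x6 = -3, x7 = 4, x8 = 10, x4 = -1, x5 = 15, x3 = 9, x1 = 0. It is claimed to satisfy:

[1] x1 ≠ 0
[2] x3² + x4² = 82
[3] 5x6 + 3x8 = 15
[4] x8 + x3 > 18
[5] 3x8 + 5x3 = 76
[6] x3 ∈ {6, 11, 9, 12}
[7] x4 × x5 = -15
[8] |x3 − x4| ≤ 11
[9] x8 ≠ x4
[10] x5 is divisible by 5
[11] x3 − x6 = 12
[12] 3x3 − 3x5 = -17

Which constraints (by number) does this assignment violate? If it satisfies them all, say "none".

Constraints 1, 5, and 12 do not hold.

[1] x1 = 0, but 0 is required to differ  fails
[2] x3² + x4² = 9² + (-1)² = 81 + 1 = 82  holds
[3] 5x6 + 3x8 = 5(-3) + 3(10) = 15  holds
[4] x8 + x3 = 10 + 9 = 19; 19 > 18  holds
[5] 3x8 + 5x3 = 3(10) + 5(9) = 75, not 76  fails
[6] x3 = 9 is in {6, 11, 9, 12}  holds
[7] x4 × x5 = -1 × 15 = -15  holds
[8] |9 − (-1)| = 10; 10 ≤ 11  holds
[9] x8 = 10, x4 = -1; distinct  holds
[10] 15 / 5 = 3, so 5 divides 15  holds
[11] x3 − x6 = 9 − (-3) = 12  holds
[12] 3x3 − 3x5 = 3(9) − 3(15) = -18, not -17  fails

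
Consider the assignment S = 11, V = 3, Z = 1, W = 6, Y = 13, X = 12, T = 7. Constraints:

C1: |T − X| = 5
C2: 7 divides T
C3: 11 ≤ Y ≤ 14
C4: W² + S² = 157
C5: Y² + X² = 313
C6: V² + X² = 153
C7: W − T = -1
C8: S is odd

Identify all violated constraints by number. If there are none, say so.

C1: |7 − 12| = 5  ✔
C2: 7 / 7 = 1, so 7 divides 7  ✔
C3: Y = 13 lies in [11, 14]  ✔
C4: W² + S² = 6² + 11² = 36 + 121 = 157  ✔
C5: Y² + X² = 13² + 12² = 169 + 144 = 313  ✔
C6: V² + X² = 3² + 12² = 9 + 144 = 153  ✔
C7: W − T = 6 − 7 = -1  ✔
C8: S = 11 is odd  ✔

The assignment satisfies every constraint.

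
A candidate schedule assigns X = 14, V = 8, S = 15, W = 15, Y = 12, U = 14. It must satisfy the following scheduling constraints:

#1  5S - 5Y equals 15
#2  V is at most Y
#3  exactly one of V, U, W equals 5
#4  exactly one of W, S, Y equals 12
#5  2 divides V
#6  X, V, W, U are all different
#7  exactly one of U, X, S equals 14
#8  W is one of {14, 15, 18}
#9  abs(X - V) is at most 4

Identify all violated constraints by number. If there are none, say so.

#1 5S - 5Y = 5(15) - 5(12) = 15 — holds.
#2 V = 8, Y = 12; 8 ≤ 12 — holds.
#3 V=8, U=14, W=15; 0 of them equal 5, not exactly one — does not hold.
#4 W=15, S=15, Y=12; 1 of them equals 12 — holds.
#5 8 / 2 = 4, so 2 divides 8 — holds.
#6 X = U = 14, not all different — does not hold.
#7 U=14, X=14, S=15; 2 of them equal 14, not exactly one — does not hold.
#8 W = 15 is in {14, 15, 18} — holds.
#9 abs(14 - 8) = 6; 6 > 4, exceeds bound 4 — does not hold.

The assignment fails constraints 3, 6, 7, and 9.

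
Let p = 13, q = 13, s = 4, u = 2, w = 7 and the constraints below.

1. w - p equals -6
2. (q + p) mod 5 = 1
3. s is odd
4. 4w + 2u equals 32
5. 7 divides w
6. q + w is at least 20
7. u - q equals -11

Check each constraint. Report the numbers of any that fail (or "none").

1. w - p = 7 - 13 = -6 — holds.
2. q + p = 26; 26 mod 5 = 1 — holds.
3. s = 4 is even — fails.
4. 4w + 2u = 4(7) + 2(2) = 32 — holds.
5. 7 / 7 = 1, so 7 divides 7 — holds.
6. q + w = 13 + 7 = 20; 20 ≥ 20 — holds.
7. u - q = 2 - 13 = -11 — holds.

No — constraint 3 is not satisfied.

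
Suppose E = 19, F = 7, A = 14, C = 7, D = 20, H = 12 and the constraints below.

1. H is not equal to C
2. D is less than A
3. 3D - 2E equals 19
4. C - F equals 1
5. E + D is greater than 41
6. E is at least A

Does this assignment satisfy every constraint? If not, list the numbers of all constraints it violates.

Violated: 2, 3, 4, 5.

1. H = 12, C = 7; distinct — holds.
2. D = 20, A = 14; 20 ≥ 14 (want <) — does not hold.
3. 3D - 2E = 3(20) - 2(19) = 22, not 19 — does not hold.
4. C - F = 7 - 7 = 0, not 1 — does not hold.
5. E + D = 19 + 20 = 39; 39 ≤ 41, bound 41 not met — does not hold.
6. E = 19, A = 14; 19 ≥ 14 — holds.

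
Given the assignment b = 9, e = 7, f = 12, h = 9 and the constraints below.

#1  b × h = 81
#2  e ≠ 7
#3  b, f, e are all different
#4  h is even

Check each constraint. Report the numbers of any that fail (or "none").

No — constraints 2, 4 are not satisfied.

#1 b × h = 9 × 9 = 81 — satisfied.
#2 e = 7, but 7 is required to differ — violated.
#3 values 9, 12, 7 are pairwise distinct — satisfied.
#4 h = 9 is odd — violated.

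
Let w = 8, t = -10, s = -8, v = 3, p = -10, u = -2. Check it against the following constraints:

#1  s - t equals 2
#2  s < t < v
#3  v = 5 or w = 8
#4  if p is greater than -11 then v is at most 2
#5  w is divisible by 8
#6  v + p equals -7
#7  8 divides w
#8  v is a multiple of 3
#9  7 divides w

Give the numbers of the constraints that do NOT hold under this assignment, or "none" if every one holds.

Violated: 2, 4, and 9.

#1 s - t = -8 - (-10) = 2  true
#2 values -8, -10, 3; s = -8 is not < t = -10  false
#3 v = 3 ≠ 5, but w = 8 = 8 (second disjunct)  true
#4 p = -10 > -11, so we need v ≤ 2; but v = 3 > 2  false
#5 8 / 8 = 1, so 8 divides 8  true
#6 v + p = 3 + (-10) = -7  true
#7 8 / 8 = 1, so 8 divides 8  true
#8 3 / 3 = 1, so 3 divides 3  true
#9 8 = 7*1 + 1, so 7 does not divide 8  false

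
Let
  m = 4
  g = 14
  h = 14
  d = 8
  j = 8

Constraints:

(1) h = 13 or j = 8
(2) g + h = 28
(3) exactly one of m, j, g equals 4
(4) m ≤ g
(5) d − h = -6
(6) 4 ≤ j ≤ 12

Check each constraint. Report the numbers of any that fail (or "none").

(1) h = 14 ≠ 13, but j = 8 = 8 (second disjunct)  yes
(2) g + h = 14 + 14 = 28  yes
(3) m=4, j=8, g=14; 1 of them equals 4  yes
(4) m = 4, g = 14; 4 ≤ 14  yes
(5) d − h = 8 − 14 = -6  yes
(6) j = 8 lies in [4, 12]  yes

No violations.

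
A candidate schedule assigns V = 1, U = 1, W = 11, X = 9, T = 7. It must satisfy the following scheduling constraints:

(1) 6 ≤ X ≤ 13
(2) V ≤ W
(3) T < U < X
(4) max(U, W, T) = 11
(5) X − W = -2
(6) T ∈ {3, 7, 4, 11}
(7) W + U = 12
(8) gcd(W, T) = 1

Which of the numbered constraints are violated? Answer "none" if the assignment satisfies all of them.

(1) X = 9 lies in [6, 13] — holds.
(2) V = 1, W = 11; 1 ≤ 11 — holds.
(3) values 7, 1, 9; T = 7 is not < U = 1 — fails.
(4) max(1, 11, 7) = 11 — holds.
(5) X − W = 9 − 11 = -2 — holds.
(6) T = 7 is in {3, 7, 4, 11} — holds.
(7) W + U = 11 + 1 = 12 — holds.
(8) gcd(11, 7) = 1 — holds.

No — constraint 3 is not satisfied.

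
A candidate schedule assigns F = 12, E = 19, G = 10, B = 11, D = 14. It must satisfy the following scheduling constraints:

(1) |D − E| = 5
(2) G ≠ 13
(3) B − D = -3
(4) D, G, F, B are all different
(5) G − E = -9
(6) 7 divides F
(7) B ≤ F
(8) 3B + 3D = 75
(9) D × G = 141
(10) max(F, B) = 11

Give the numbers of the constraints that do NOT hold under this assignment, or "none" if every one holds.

(1) |14 − 19| = 5 — OK.
(2) G = 10, and 10 ≠ 13 — OK.
(3) B − D = 11 − 14 = -3 — OK.
(4) values 14, 10, 12, 11 are pairwise distinct — OK.
(5) G − E = 10 − 19 = -9 — OK.
(6) 12 = 7×1 + 5, so 7 does not divide 12 — violated.
(7) B = 11, F = 12; 11 ≤ 12 — OK.
(8) 3B + 3D = 3(11) + 3(14) = 75 — OK.
(9) D × G = 14 × 10 = 140, not 141 — violated.
(10) max(12, 11) = 12, not 11 — violated.

Violated: 6, 9, and 10.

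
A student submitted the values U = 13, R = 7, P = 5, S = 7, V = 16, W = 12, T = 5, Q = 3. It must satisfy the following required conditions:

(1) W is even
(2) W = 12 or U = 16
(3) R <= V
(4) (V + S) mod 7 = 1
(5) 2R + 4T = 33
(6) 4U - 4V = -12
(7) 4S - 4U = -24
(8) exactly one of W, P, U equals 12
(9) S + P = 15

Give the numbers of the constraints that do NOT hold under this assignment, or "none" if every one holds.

Constraints 4, 5, 9 do not hold.

(1) W = 12 is even — holds.
(2) W = 12 = 12 (first disjunct) — holds.
(3) R = 7, V = 16; 7 ≤ 16 — holds.
(4) V + S = 23; 23 mod 7 = 2, not 1 — fails.
(5) 2R + 4T = 2(7) + 4(5) = 34, not 33 — fails.
(6) 4U - 4V = 4(13) - 4(16) = -12 — holds.
(7) 4S - 4U = 4(7) - 4(13) = -24 — holds.
(8) W=12, P=5, U=13; 1 of them equals 12 — holds.
(9) S + P = 7 + 5 = 12, not 15 — fails.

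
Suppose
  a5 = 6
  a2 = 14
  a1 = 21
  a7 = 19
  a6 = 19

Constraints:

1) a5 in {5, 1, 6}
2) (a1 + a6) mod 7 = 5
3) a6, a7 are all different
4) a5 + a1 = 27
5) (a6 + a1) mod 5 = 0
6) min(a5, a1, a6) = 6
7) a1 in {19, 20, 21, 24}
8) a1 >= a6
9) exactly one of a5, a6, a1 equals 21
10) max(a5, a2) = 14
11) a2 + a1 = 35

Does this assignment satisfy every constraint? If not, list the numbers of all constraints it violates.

1) a5 = 6 is in {5, 1, 6}  OK
2) a1 + a6 = 40; 40 mod 7 = 5  OK
3) a6 = a7 = 19, not all different  FAIL
4) a5 + a1 = 6 + 21 = 27  OK
5) a6 + a1 = 40; 40 mod 5 = 0  OK
6) min(6, 21, 19) = 6  OK
7) a1 = 21 is in {19, 20, 21, 24}  OK
8) a1 = 21, a6 = 19; 21 ≥ 19  OK
9) a5=6, a6=19, a1=21; 1 of them equals 21  OK
10) max(6, 14) = 14  OK
11) a2 + a1 = 14 + 21 = 35  OK

No — constraint 3 is not satisfied.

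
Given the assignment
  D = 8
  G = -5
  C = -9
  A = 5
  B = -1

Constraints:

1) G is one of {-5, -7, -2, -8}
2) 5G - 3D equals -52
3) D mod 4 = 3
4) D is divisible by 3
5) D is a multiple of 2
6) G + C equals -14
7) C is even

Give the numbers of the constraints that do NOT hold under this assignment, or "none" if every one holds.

1) G = -5 is in {-5, -7, -2, -8}  ✔
2) 5G - 3D = 5(-5) - 3(8) = -49, not -52  ✘
3) 8 mod 4 = 0, not 3  ✘
4) 8 = 3*2 + 2, so 3 does not divide 8  ✘
5) 8 / 2 = 4, so 2 divides 8  ✔
6) G + C = -5 + (-9) = -14  ✔
7) C = -9 is odd  ✘

Constraints 2, 3, 4, and 7 do not hold.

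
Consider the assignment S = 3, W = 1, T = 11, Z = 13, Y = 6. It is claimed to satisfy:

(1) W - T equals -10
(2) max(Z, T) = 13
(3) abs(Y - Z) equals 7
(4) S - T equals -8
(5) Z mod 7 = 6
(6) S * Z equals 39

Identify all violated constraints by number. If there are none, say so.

All constraints are satisfied.

(1) W - T = 1 - 11 = -10  yes
(2) max(13, 11) = 13  yes
(3) abs(6 - 13) = 7  yes
(4) S - T = 3 - 11 = -8  yes
(5) 13 mod 7 = 6  yes
(6) S * Z = 3 * 13 = 39  yes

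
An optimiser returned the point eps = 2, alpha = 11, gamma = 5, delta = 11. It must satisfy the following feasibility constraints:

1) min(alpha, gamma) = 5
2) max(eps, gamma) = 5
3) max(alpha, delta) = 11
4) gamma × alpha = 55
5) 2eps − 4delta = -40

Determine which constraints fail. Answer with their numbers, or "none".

None — every constraint holds.

1) min(11, 5) = 5  yes
2) max(2, 5) = 5  yes
3) max(11, 11) = 11  yes
4) gamma × alpha = 5 × 11 = 55  yes
5) 2eps − 4delta = 2(2) − 4(11) = -40  yes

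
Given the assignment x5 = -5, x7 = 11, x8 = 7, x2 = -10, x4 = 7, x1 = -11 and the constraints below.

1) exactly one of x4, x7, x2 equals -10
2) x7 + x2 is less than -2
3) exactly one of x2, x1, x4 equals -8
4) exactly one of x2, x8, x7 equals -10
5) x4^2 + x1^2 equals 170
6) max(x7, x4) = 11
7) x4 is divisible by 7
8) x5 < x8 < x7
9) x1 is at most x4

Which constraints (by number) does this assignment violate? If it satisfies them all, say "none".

No — constraints 2 and 3 are not satisfied.

1) x4=7, x7=11, x2=-10; 1 of them equals -10 — holds.
2) x7 + x2 = 11 + (-10) = 1; 1 ≥ -2, bound -2 not met — does not hold.
3) x2=-10, x1=-11, x4=7; 0 of them equal -8, not exactly one — does not hold.
4) x2=-10, x8=7, x7=11; 1 of them equals -10 — holds.
5) x4^2 + x1^2 = 7^2 + (-11)^2 = 49 + 121 = 170 — holds.
6) max(11, 7) = 11 — holds.
7) 7 / 7 = 1, so 7 divides 7 — holds.
8) values -5 < 7 < 11 — holds.
9) x1 = -11, x4 = 7; -11 ≤ 7 — holds.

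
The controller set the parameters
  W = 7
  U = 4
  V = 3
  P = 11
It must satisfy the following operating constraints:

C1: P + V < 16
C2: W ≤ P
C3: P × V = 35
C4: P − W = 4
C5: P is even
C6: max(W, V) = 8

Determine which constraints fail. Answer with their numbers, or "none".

No — constraints 3, 5, and 6 are not satisfied.

C1: P + V = 11 + 3 = 14; 14 < 16  holds
C2: W = 7, P = 11; 7 ≤ 11  holds
C3: P × V = 11 × 3 = 33, not 35  fails
C4: P − W = 11 − 7 = 4  holds
C5: P = 11 is odd  fails
C6: max(7, 3) = 7, not 8  fails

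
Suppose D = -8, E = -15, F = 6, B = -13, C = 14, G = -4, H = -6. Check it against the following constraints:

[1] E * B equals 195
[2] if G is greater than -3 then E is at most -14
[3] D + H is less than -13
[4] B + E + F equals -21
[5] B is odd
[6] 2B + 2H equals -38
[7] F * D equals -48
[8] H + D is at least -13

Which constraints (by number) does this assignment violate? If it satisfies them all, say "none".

[1] E * B = -15 * (-13) = 195  OK
[2] G = -4, not > -3; antecedent false, conditional vacuously true  OK
[3] D + H = -8 + (-6) = -14; -14 < -13  OK
[4] B + E + F = -13 + (-15) + 6 = -22, not -21  FAIL
[5] B = -13 is odd  OK
[6] 2B + 2H = 2(-13) + 2(-6) = -38  OK
[7] F * D = 6 * (-8) = -48  OK
[8] H + D = -6 + (-8) = -14; -14 < -13, bound -13 not met  FAIL

Violated: 4, 8.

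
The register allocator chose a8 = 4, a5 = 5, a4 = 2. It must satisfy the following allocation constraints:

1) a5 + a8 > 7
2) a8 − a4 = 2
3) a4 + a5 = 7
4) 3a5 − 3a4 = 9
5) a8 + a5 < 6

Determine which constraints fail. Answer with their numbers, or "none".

Violated: 5.

1) a5 + a8 = 5 + 4 = 9; 9 > 7  holds
2) a8 − a4 = 4 − 2 = 2  holds
3) a4 + a5 = 2 + 5 = 7  holds
4) 3a5 − 3a4 = 3(5) − 3(2) = 9  holds
5) a8 + a5 = 4 + 5 = 9; 9 ≥ 6, bound 6 not met  fails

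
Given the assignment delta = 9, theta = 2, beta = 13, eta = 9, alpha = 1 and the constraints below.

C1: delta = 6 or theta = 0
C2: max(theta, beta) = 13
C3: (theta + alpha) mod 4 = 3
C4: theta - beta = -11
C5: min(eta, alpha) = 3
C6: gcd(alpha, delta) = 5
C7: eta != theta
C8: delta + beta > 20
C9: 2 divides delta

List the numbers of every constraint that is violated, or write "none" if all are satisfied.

Violated: 1, 5, 6, 9.

C1: delta = 9 ≠ 6 and theta = 2 ≠ 0; both disjuncts false  fails
C2: max(2, 13) = 13  holds
C3: theta + alpha = 3; 3 mod 4 = 3  holds
C4: theta - beta = 2 - 13 = -11  holds
C5: min(9, 1) = 1, not 3  fails
C6: gcd(1, 9) = 1, not 5  fails
C7: eta = 9, theta = 2; distinct  holds
C8: delta + beta = 9 + 13 = 22; 22 > 20  holds
C9: 9 = 2*4 + 1, so 2 does not divide 9  fails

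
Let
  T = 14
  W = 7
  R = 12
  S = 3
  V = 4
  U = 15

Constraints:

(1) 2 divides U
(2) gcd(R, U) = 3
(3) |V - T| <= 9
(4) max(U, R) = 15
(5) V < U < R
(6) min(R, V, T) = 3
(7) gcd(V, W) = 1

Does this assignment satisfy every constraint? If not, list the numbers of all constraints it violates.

(1) 15 = 2*7 + 1, so 2 does not divide 15 — violated.
(2) gcd(12, 15) = 3 — satisfied.
(3) |4 - 14| = 10; 10 > 9, exceeds bound 9 — violated.
(4) max(15, 12) = 15 — satisfied.
(5) values 4, 15, 12; U = 15 is not < R = 12 — violated.
(6) min(12, 4, 14) = 4, not 3 — violated.
(7) gcd(4, 7) = 1 — satisfied.

No — constraints 1, 3, 5, and 6 are not satisfied.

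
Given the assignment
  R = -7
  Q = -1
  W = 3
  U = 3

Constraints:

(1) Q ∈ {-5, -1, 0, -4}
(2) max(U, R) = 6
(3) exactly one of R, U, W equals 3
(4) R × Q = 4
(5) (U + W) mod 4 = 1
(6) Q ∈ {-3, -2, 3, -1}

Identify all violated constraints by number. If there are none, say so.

(1) Q = -1 is in {-5, -1, 0, -4}  ✔
(2) max(3, -7) = 3, not 6  ✘
(3) R=-7, U=3, W=3; 2 of them equal 3, not exactly one  ✘
(4) R × Q = -7 × (-1) = 7, not 4  ✘
(5) U + W = 6; 6 mod 4 = 2, not 1  ✘
(6) Q = -1 is in {-3, -2, 3, -1}  ✔

Constraints 2, 3, 4, 5 do not hold.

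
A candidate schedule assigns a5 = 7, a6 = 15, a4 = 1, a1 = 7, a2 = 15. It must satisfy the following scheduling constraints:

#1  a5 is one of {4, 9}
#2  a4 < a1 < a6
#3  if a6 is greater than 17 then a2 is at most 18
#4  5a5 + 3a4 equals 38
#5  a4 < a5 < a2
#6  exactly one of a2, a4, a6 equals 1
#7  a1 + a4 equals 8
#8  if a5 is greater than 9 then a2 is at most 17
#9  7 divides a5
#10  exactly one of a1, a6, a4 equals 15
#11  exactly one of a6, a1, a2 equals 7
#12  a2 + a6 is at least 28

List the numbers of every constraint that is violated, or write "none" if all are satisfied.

#1 a5 = 7 is not in {4, 9}  no
#2 values 1 < 7 < 15  yes
#3 a6 = 15, not > 17; antecedent false, conditional vacuously true  yes
#4 5a5 + 3a4 = 5(7) + 3(1) = 38  yes
#5 values 1 < 7 < 15  yes
#6 a2=15, a4=1, a6=15; 1 of them equals 1  yes
#7 a1 + a4 = 7 + 1 = 8  yes
#8 a5 = 7, not > 9; antecedent false, conditional vacuously true  yes
#9 7 / 7 = 1, so 7 divides 7  yes
#10 a1=7, a6=15, a4=1; 1 of them equals 15  yes
#11 a6=15, a1=7, a2=15; 1 of them equals 7  yes
#12 a2 + a6 = 15 + 15 = 30; 30 ≥ 28  yes

The assignment fails constraint 1.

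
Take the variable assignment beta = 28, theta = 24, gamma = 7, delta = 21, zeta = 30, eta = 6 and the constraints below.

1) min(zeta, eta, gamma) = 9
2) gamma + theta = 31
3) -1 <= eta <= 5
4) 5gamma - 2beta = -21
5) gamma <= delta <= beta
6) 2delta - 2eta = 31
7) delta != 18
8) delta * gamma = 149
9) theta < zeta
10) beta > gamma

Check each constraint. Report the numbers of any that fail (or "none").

1) min(30, 6, 7) = 6, not 9  FAIL
2) gamma + theta = 7 + 24 = 31  OK
3) eta = 6 is outside [-1, 5]  FAIL
4) 5gamma - 2beta = 5(7) - 2(28) = -21  OK
5) values 7 <= 21 <= 28  OK
6) 2delta - 2eta = 2(21) - 2(6) = 30, not 31  FAIL
7) delta = 21, and 21 ≠ 18  OK
8) delta * gamma = 21 * 7 = 147, not 149  FAIL
9) theta = 24, zeta = 30; 24 < 30  OK
10) beta = 28, gamma = 7; 28 > 7  OK

Constraints 1, 3, 6, and 8 are violated.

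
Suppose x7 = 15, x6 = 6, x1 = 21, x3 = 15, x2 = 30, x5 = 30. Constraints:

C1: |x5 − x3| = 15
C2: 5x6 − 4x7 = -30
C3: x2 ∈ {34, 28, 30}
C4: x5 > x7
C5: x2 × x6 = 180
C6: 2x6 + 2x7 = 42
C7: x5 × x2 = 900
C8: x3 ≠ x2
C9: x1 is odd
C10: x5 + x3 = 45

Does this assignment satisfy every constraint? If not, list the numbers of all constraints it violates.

The assignment satisfies every constraint.

C1: |30 − 15| = 15 — satisfied.
C2: 5x6 − 4x7 = 5(6) − 4(15) = -30 — satisfied.
C3: x2 = 30 is in {34, 28, 30} — satisfied.
C4: x5 = 30, x7 = 15; 30 > 15 — satisfied.
C5: x2 × x6 = 30 × 6 = 180 — satisfied.
C6: 2x6 + 2x7 = 2(6) + 2(15) = 42 — satisfied.
C7: x5 × x2 = 30 × 30 = 900 — satisfied.
C8: x3 = 15, x2 = 30; distinct — satisfied.
C9: x1 = 21 is odd — satisfied.
C10: x5 + x3 = 30 + 15 = 45 — satisfied.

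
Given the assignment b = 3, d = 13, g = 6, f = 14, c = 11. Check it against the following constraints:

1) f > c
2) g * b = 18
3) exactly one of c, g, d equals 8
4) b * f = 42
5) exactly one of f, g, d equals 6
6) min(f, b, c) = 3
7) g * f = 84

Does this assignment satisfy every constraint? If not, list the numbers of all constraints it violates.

No — constraint 3 is not satisfied.

1) f = 14, c = 11; 14 > 11 — holds.
2) g * b = 6 * 3 = 18 — holds.
3) c=11, g=6, d=13; 0 of them equal 8, not exactly one — does not hold.
4) b * f = 3 * 14 = 42 — holds.
5) f=14, g=6, d=13; 1 of them equals 6 — holds.
6) min(14, 3, 11) = 3 — holds.
7) g * f = 6 * 14 = 84 — holds.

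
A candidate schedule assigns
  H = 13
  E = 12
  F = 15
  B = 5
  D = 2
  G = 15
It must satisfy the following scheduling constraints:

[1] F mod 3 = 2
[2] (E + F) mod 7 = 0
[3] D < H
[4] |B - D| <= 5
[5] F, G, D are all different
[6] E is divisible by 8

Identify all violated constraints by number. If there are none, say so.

[1] 15 mod 3 = 0, not 2  no
[2] E + F = 27; 27 mod 7 = 6, not 0  no
[3] D = 2, H = 13; 2 < 13  yes
[4] |5 - 2| = 3; 3 ≤ 5  yes
[5] F = G = 15, not all different  no
[6] 12 = 8*1 + 4, so 8 does not divide 12  no

Constraints 1, 2, 5, and 6 do not hold.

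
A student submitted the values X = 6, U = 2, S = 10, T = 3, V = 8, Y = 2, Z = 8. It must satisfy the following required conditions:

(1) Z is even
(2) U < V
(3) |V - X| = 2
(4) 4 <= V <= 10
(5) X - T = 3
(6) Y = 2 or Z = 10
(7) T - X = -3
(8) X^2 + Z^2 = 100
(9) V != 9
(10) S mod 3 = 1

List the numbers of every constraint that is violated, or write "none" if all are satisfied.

Yes — all constraints hold.

(1) Z = 8 is even  true
(2) U = 2, V = 8; 2 < 8  true
(3) |8 - 6| = 2  true
(4) V = 8 lies in [4, 10]  true
(5) X - T = 6 - 3 = 3  true
(6) Y = 2 = 2 (first disjunct)  true
(7) T - X = 3 - 6 = -3  true
(8) X^2 + Z^2 = 6^2 + 8^2 = 36 + 64 = 100  true
(9) V = 8, and 8 ≠ 9  true
(10) 10 mod 3 = 1  true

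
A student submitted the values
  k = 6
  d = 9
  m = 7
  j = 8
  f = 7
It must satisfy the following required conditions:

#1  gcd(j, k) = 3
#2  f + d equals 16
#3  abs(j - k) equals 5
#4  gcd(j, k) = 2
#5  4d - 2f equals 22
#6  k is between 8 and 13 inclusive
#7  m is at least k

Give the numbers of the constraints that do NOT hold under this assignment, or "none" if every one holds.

Constraints 1, 3, 6 are violated.

#1 gcd(8, 6) = 2, not 3  fails
#2 f + d = 7 + 9 = 16  holds
#3 abs(8 - 6) = 2, not 5  fails
#4 gcd(8, 6) = 2  holds
#5 4d - 2f = 4(9) - 2(7) = 22  holds
#6 k = 6 is outside [8, 13]  fails
#7 m = 7, k = 6; 7 ≥ 6  holds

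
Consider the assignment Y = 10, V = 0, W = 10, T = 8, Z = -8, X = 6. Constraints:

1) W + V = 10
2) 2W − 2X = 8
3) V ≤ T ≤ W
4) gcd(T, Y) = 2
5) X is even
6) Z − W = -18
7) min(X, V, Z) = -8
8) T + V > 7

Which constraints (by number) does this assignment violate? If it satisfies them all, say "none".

Yes — all constraints hold.

1) W + V = 10 + 0 = 10  OK
2) 2W − 2X = 2(10) − 2(6) = 8  OK
3) values 0 ≤ 8 ≤ 10  OK
4) gcd(8, 10) = 2  OK
5) X = 6 is even  OK
6) Z − W = -8 − 10 = -18  OK
7) min(6, 0, -8) = -8  OK
8) T + V = 8 + 0 = 8; 8 > 7  OK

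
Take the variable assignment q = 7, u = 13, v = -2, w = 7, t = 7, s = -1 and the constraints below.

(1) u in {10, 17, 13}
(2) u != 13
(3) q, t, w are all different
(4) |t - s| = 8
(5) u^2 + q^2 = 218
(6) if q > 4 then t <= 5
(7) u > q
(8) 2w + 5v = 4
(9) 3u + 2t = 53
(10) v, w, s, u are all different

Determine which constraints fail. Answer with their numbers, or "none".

(1) u = 13 is in {10, 17, 13} — holds.
(2) u = 13, but 13 is required to differ — does not hold.
(3) q = t = 7, not all different — does not hold.
(4) |7 - (-1)| = 8 — holds.
(5) u^2 + q^2 = 13^2 + 7^2 = 169 + 49 = 218 — holds.
(6) q = 7 > 4, so we need t ≤ 5; but t = 7 > 5 — does not hold.
(7) u = 13, q = 7; 13 > 7 — holds.
(8) 2w + 5v = 2(7) + 5(-2) = 4 — holds.
(9) 3u + 2t = 3(13) + 2(7) = 53 — holds.
(10) values -2, 7, -1, 13 are pairwise distinct — holds.

Violated: 2, 3, and 6.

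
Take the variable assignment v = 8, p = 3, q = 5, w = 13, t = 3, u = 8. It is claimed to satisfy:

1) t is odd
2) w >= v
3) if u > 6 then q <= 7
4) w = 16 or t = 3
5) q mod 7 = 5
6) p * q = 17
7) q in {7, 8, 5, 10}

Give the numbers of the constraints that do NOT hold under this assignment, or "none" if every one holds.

1) t = 3 is odd  holds
2) w = 13, v = 8; 13 ≥ 8  holds
3) u = 8 > 6, so we need q ≤ 7; q = 5 ≤ 7  holds
4) w = 13 ≠ 16, but t = 3 = 3 (second disjunct)  holds
5) 5 mod 7 = 5  holds
6) p * q = 3 * 5 = 15, not 17  fails
7) q = 5 is in {7, 8, 5, 10}  holds

Constraint 6 is violated.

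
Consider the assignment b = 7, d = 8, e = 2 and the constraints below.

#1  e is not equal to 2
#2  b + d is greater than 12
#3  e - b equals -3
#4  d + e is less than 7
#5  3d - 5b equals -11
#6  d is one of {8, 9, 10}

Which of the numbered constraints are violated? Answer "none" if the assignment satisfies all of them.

#1 e = 2, but 2 is required to differ — violated.
#2 b + d = 7 + 8 = 15; 15 > 12 — OK.
#3 e - b = 2 - 7 = -5, not -3 — violated.
#4 d + e = 8 + 2 = 10; 10 ≥ 7, bound 7 not met — violated.
#5 3d - 5b = 3(8) - 5(7) = -11 — OK.
#6 d = 8 is in {8, 9, 10} — OK.

Constraints 1, 3, 4 do not hold.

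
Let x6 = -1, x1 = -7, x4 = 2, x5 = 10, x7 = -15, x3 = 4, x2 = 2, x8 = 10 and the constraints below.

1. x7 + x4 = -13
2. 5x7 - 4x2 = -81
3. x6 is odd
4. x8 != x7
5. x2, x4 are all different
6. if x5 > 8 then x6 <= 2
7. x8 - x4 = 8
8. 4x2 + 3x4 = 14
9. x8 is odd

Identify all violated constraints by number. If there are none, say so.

1. x7 + x4 = -15 + 2 = -13  OK
2. 5x7 - 4x2 = 5(-15) - 4(2) = -83, not -81  FAIL
3. x6 = -1 is odd  OK
4. x8 = 10, x7 = -15; distinct  OK
5. x2 = x4 = 2, not all different  FAIL
6. x5 = 10 > 8, so we need x6 ≤ 2; x6 = -1 ≤ 2  OK
7. x8 - x4 = 10 - 2 = 8  OK
8. 4x2 + 3x4 = 4(2) + 3(2) = 14  OK
9. x8 = 10 is even  FAIL

Violated: 2, 5, and 9.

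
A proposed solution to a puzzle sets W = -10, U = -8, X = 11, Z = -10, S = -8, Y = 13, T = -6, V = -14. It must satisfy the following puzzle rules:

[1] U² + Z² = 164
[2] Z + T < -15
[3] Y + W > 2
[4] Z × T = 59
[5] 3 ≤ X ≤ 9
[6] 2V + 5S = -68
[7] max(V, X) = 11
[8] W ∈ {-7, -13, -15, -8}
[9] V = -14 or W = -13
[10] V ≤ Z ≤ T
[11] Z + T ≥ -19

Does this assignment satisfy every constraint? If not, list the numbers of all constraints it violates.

[1] U² + Z² = (-8)² + (-10)² = 64 + 100 = 164 — OK.
[2] Z + T = -10 + (-6) = -16; -16 < -15 — OK.
[3] Y + W = 13 + (-10) = 3; 3 > 2 — OK.
[4] Z × T = -10 × (-6) = 60, not 59 — violated.
[5] X = 11 is outside [3, 9] — violated.
[6] 2V + 5S = 2(-14) + 5(-8) = -68 — OK.
[7] max(-14, 11) = 11 — OK.
[8] W = -10 is not in {-7, -13, -15, -8} — violated.
[9] V = -14 = -14 (first disjunct) — OK.
[10] values -14 ≤ -10 ≤ -6 — OK.
[11] Z + T = -10 + (-6) = -16; -16 ≥ -19 — OK.

No — constraints 4, 5, and 8 are not satisfied.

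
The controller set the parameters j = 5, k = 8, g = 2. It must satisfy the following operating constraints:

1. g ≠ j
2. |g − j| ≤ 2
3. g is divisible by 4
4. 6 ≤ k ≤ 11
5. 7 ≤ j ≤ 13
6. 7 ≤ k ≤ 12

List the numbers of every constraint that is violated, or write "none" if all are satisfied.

Constraints 2, 3, and 5 do not hold.

1. g = 2, j = 5; distinct — OK.
2. |2 − 5| = 3; 3 > 2, exceeds bound 2 — violated.
3. 2 = 4×0 + 2, so 4 does not divide 2 — violated.
4. k = 8 lies in [6, 11] — OK.
5. j = 5 is outside [7, 13] — violated.
6. k = 8 lies in [7, 12] — OK.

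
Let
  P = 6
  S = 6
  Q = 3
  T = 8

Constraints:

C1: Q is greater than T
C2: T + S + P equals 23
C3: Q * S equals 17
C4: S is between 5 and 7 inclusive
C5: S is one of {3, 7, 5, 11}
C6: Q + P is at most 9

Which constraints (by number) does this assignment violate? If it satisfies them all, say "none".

C1: Q = 3, T = 8; 3 ≤ 8 (want >) — fails.
C2: T + S + P = 8 + 6 + 6 = 20, not 23 — fails.
C3: Q * S = 3 * 6 = 18, not 17 — fails.
C4: S = 6 lies in [5, 7] — holds.
C5: S = 6 is not in {3, 7, 5, 11} — fails.
C6: Q + P = 3 + 6 = 9; 9 ≤ 9 — holds.

The assignment fails constraints 1, 2, 3, 5.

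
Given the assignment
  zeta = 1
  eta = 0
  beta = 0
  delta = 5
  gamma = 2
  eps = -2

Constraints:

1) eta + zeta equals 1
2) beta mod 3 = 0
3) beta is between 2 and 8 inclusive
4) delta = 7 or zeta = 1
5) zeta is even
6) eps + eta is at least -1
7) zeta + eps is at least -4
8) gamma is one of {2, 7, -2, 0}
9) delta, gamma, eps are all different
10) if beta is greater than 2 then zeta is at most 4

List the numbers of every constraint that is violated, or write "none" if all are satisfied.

The assignment fails constraints 3, 5, and 6.

1) eta + zeta = 0 + 1 = 1  yes
2) 0 mod 3 = 0  yes
3) beta = 0 is outside [2, 8]  no
4) delta = 5 ≠ 7, but zeta = 1 = 1 (second disjunct)  yes
5) zeta = 1 is odd  no
6) eps + eta = -2 + 0 = -2; -2 < -1, bound -1 not met  no
7) zeta + eps = 1 + (-2) = -1; -1 ≥ -4  yes
8) gamma = 2 is in {2, 7, -2, 0}  yes
9) values 5, 2, -2 are pairwise distinct  yes
10) beta = 0, not > 2; antecedent false, conditional vacuously true  yes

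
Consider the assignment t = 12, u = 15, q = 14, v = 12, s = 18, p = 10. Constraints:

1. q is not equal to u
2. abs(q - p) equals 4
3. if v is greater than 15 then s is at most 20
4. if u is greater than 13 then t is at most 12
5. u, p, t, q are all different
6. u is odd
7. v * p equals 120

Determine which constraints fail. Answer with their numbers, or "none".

No violations.

1. q = 14, u = 15; distinct  yes
2. abs(14 - 10) = 4  yes
3. v = 12, not > 15; antecedent false, conditional vacuously true  yes
4. u = 15 > 13, so we need t ≤ 12; t = 12 ≤ 12  yes
5. values 15, 10, 12, 14 are pairwise distinct  yes
6. u = 15 is odd  yes
7. v * p = 12 * 10 = 120  yes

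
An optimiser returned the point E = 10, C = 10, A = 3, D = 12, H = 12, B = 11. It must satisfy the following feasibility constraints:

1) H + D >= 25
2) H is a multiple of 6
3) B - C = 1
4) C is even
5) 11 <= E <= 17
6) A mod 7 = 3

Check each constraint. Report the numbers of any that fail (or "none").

1) H + D = 12 + 12 = 24; 24 < 25, bound 25 not met  false
2) 12 / 6 = 2, so 6 divides 12  true
3) B - C = 11 - 10 = 1  true
4) C = 10 is even  true
5) E = 10 is outside [11, 17]  false
6) 3 mod 7 = 3  true

Violated: 1 and 5.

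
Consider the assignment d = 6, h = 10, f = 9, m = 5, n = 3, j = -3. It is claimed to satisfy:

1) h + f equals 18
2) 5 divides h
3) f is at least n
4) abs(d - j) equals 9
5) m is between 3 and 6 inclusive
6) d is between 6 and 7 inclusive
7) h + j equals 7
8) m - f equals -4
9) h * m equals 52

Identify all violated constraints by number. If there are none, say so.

1) h + f = 10 + 9 = 19, not 18 — does not hold.
2) 10 / 5 = 2, so 5 divides 10 — holds.
3) f = 9, n = 3; 9 ≥ 3 — holds.
4) abs(6 - (-3)) = 9 — holds.
5) m = 5 lies in [3, 6] — holds.
6) d = 6 lies in [6, 7] — holds.
7) h + j = 10 + (-3) = 7 — holds.
8) m - f = 5 - 9 = -4 — holds.
9) h * m = 10 * 5 = 50, not 52 — does not hold.

The assignment fails constraints 1, 9.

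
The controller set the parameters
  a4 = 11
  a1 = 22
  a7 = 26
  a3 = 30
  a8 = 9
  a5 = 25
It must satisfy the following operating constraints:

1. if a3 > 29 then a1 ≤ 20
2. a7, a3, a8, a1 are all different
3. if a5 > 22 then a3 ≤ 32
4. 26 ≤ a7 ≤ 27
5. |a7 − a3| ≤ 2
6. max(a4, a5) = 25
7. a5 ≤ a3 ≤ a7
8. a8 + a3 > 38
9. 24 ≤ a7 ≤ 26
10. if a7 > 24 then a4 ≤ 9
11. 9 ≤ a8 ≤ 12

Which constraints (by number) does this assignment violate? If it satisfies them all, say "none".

1. a3 = 30 > 29, so we need a1 ≤ 20; but a1 = 22 > 20 — fails.
2. values 26, 30, 9, 22 are pairwise distinct — holds.
3. a5 = 25 > 22, so we need a3 ≤ 32; a3 = 30 ≤ 32 — holds.
4. a7 = 26 lies in [26, 27] — holds.
5. |26 − 30| = 4; 4 > 2, exceeds bound 2 — fails.
6. max(11, 25) = 25 — holds.
7. values 25, 30, 26; a3 = 30 is not ≤ a7 = 26 — fails.
8. a8 + a3 = 9 + 30 = 39; 39 > 38 — holds.
9. a7 = 26 lies in [24, 26] — holds.
10. a7 = 26 > 24, so we need a4 ≤ 9; but a4 = 11 > 9 — fails.
11. a8 = 9 lies in [9, 12] — holds.

No — constraints 1, 5, 7, 10 are not satisfied.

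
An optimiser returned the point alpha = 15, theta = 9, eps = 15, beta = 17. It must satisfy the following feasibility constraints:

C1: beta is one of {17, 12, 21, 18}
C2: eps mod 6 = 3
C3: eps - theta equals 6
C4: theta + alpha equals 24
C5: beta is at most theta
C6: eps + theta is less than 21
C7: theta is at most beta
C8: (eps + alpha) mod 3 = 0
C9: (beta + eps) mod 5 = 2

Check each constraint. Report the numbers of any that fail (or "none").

C1: beta = 17 is in {17, 12, 21, 18} — holds.
C2: 15 mod 6 = 3 — holds.
C3: eps - theta = 15 - 9 = 6 — holds.
C4: theta + alpha = 9 + 15 = 24 — holds.
C5: beta = 17, theta = 9; 17 > 9 (want ≤) — fails.
C6: eps + theta = 15 + 9 = 24; 24 ≥ 21, bound 21 not met — fails.
C7: theta = 9, beta = 17; 9 ≤ 17 — holds.
C8: eps + alpha = 30; 30 mod 3 = 0 — holds.
C9: beta + eps = 32; 32 mod 5 = 2 — holds.

Violated: 5, 6.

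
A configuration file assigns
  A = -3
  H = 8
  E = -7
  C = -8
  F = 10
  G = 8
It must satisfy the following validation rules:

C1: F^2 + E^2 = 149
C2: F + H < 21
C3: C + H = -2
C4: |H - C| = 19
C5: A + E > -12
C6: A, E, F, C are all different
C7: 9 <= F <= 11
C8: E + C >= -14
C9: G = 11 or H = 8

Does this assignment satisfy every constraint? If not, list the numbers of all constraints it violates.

C1: F^2 + E^2 = 10^2 + (-7)^2 = 100 + 49 = 149 — holds.
C2: F + H = 10 + 8 = 18; 18 < 21 — holds.
C3: C + H = -8 + 8 = 0, not -2 — does not hold.
C4: |8 - (-8)| = 16, not 19 — does not hold.
C5: A + E = -3 + (-7) = -10; -10 > -12 — holds.
C6: values -3, -7, 10, -8 are pairwise distinct — holds.
C7: F = 10 lies in [9, 11] — holds.
C8: E + C = -7 + (-8) = -15; -15 < -14, bound -14 not met — does not hold.
C9: G = 8 ≠ 11, but H = 8 = 8 (second disjunct) — holds.

The assignment fails constraints 3, 4, 8.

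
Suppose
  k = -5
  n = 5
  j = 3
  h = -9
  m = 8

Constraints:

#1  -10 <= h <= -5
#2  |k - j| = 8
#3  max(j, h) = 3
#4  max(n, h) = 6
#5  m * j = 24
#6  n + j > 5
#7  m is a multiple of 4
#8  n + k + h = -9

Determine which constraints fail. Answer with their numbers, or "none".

#1 h = -9 lies in [-10, -5] — satisfied.
#2 |-5 - 3| = 8 — satisfied.
#3 max(3, -9) = 3 — satisfied.
#4 max(5, -9) = 5, not 6 — violated.
#5 m * j = 8 * 3 = 24 — satisfied.
#6 n + j = 5 + 3 = 8; 8 > 5 — satisfied.
#7 8 / 4 = 2, so 4 divides 8 — satisfied.
#8 n + k + h = 5 + (-5) + (-9) = -9 — satisfied.

The assignment fails constraint 4.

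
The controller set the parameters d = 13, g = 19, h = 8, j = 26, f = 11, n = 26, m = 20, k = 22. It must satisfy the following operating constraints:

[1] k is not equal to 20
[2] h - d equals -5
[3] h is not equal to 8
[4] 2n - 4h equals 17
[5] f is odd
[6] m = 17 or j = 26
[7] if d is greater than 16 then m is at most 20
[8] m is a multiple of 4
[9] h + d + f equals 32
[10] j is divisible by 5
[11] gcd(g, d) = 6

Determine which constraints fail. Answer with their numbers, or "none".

Constraints 3, 4, 10, 11 do not hold.

[1] k = 22, and 22 ≠ 20 — holds.
[2] h - d = 8 - 13 = -5 — holds.
[3] h = 8, but 8 is required to differ — does not hold.
[4] 2n - 4h = 2(26) - 4(8) = 20, not 17 — does not hold.
[5] f = 11 is odd — holds.
[6] m = 20 ≠ 17, but j = 26 = 26 (second disjunct) — holds.
[7] d = 13, not > 16; antecedent false, conditional vacuously true — holds.
[8] 20 / 4 = 5, so 4 divides 20 — holds.
[9] h + d + f = 8 + 13 + 11 = 32 — holds.
[10] 26 = 5*5 + 1, so 5 does not divide 26 — does not hold.
[11] gcd(19, 13) = 1, not 6 — does not hold.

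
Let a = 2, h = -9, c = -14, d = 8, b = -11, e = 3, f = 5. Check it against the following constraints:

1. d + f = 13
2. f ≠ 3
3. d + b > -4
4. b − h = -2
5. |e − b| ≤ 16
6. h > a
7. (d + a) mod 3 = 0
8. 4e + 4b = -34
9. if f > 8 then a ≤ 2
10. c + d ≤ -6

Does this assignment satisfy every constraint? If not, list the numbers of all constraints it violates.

1. d + f = 8 + 5 = 13  OK
2. f = 5, and 5 ≠ 3  OK
3. d + b = 8 + (-11) = -3; -3 > -4  OK
4. b − h = -11 − (-9) = -2  OK
5. |3 − (-11)| = 14; 14 ≤ 16  OK
6. h = -9, a = 2; -9 ≤ 2 (want >)  FAIL
7. d + a = 10; 10 mod 3 = 1, not 0  FAIL
8. 4e + 4b = 4(3) + 4(-11) = -32, not -34  FAIL
9. f = 5, not > 8; antecedent false, conditional vacuously true  OK
10. c + d = -14 + 8 = -6; -6 ≤ -6  OK

The assignment fails constraints 6, 7, 8.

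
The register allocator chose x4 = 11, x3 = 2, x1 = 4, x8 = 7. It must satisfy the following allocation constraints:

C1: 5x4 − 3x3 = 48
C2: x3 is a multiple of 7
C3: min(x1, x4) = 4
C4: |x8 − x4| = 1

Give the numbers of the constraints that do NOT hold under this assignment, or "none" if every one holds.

C1: 5x4 − 3x3 = 5(11) − 3(2) = 49, not 48 — does not hold.
C2: 2 = 7×0 + 2, so 7 does not divide 2 — does not hold.
C3: min(4, 11) = 4 — holds.
C4: |7 − 11| = 4, not 1 — does not hold.

No — constraints 1, 2, and 4 are not satisfied.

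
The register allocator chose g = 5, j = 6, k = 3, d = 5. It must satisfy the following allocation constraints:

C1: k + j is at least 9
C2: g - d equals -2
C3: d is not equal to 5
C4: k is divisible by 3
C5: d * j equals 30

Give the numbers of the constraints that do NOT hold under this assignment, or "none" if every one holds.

C1: k + j = 3 + 6 = 9; 9 ≥ 9 — holds.
C2: g - d = 5 - 5 = 0, not -2 — does not hold.
C3: d = 5, but 5 is required to differ — does not hold.
C4: 3 / 3 = 1, so 3 divides 3 — holds.
C5: d * j = 5 * 6 = 30 — holds.

Constraints 2, 3 do not hold.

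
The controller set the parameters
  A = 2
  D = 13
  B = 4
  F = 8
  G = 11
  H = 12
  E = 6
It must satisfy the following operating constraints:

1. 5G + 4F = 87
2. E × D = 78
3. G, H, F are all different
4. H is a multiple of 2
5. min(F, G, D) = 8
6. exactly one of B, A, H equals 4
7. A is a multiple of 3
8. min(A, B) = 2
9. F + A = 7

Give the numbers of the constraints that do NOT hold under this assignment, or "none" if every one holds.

Constraints 7, 9 do not hold.

1. 5G + 4F = 5(11) + 4(8) = 87 — OK.
2. E × D = 6 × 13 = 78 — OK.
3. values 11, 12, 8 are pairwise distinct — OK.
4. 12 / 2 = 6, so 2 divides 12 — OK.
5. min(8, 11, 13) = 8 — OK.
6. B=4, A=2, H=12; 1 of them equals 4 — OK.
7. 2 = 3×0 + 2, so 3 does not divide 2 — violated.
8. min(2, 4) = 2 — OK.
9. F + A = 8 + 2 = 10, not 7 — violated.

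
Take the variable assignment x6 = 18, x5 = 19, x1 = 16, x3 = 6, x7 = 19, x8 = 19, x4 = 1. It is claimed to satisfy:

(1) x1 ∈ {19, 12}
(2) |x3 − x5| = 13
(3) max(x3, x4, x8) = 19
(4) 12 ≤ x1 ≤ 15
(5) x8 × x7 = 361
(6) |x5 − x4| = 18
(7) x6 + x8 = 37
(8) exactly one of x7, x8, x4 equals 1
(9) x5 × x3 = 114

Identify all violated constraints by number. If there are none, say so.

Violated: 1 and 4.

(1) x1 = 16 is not in {19, 12} — does not hold.
(2) |6 − 19| = 13 — holds.
(3) max(6, 1, 19) = 19 — holds.
(4) x1 = 16 is outside [12, 15] — does not hold.
(5) x8 × x7 = 19 × 19 = 361 — holds.
(6) |19 − 1| = 18 — holds.
(7) x6 + x8 = 18 + 19 = 37 — holds.
(8) x7=19, x8=19, x4=1; 1 of them equals 1 — holds.
(9) x5 × x3 = 19 × 6 = 114 — holds.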